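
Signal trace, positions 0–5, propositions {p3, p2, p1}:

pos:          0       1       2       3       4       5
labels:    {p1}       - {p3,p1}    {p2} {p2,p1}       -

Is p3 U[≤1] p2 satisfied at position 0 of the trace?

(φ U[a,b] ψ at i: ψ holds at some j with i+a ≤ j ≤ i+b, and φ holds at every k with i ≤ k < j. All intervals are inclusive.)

Need some j in [0,1] with p2, and p3 at every k in [0,j-1].
  j=0: p2 false.
  j=1: p2 false.
No j in the window works → until fails.

Does not hold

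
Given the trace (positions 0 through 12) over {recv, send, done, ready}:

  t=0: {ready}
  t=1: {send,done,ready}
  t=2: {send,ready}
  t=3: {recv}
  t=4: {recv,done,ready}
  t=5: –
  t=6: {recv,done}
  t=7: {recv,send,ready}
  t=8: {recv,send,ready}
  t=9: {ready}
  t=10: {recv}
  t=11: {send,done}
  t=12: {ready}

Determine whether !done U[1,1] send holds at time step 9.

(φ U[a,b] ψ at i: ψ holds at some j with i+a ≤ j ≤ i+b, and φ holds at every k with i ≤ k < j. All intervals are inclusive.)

Need some j in [10,10] with send, and !done at every k in [9,j-1].
  j=10: send false.
No j in the window works → until fails.

No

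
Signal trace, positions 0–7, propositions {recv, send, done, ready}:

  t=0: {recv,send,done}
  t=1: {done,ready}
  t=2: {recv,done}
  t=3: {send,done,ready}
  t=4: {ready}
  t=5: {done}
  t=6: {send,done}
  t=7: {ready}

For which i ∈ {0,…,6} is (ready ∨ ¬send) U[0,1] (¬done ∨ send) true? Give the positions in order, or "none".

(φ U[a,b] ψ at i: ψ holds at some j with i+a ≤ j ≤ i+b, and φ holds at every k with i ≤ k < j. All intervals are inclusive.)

0, 2, 3, 4, 5, 6

Evaluate at each i in [0,6]:
  i=0: ✓ (rhs at j=0)
  i=1: ✗ (no rhs in [1,2])
  i=2: ✓ (rhs at j=3; lhs holds on [2,2])
  i=3: ✓ (rhs at j=3)
  i=4: ✓ (rhs at j=4)
  i=5: ✓ (rhs at j=6; lhs holds on [5,5])
  i=6: ✓ (rhs at j=6)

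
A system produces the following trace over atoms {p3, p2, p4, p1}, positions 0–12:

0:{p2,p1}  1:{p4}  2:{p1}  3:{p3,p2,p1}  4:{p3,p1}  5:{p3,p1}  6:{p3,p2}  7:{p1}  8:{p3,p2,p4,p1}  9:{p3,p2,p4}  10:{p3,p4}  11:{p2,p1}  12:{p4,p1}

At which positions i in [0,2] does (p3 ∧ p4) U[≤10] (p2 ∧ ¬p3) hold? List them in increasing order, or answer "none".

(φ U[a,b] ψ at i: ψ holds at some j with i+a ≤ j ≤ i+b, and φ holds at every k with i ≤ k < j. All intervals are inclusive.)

Evaluate at each i in [0,2]:
  i=0: ✓ (rhs at j=0)
  i=1: ✗ (lhs fails at k=1 before rhs at j=11)
  i=2: ✗ (lhs fails at k=2 before rhs at j=11)

0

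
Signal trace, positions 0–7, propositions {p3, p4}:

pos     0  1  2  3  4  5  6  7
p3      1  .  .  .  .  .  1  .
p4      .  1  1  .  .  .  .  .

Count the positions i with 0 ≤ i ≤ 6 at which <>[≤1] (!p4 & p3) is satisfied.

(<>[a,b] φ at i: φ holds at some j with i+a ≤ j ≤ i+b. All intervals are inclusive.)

3

Evaluate at each i in [0,6]:
  i=0: ✓ (witness j=0)
  i=1: ✗ (none in [1,2])
  i=2: ✗ (none in [2,3])
  i=3: ✗ (none in [3,4])
  i=4: ✗ (none in [4,5])
  i=5: ✓ (witness j=6)
  i=6: ✓ (witness j=6)
Positions where it holds: {0, 5, 6} → 3.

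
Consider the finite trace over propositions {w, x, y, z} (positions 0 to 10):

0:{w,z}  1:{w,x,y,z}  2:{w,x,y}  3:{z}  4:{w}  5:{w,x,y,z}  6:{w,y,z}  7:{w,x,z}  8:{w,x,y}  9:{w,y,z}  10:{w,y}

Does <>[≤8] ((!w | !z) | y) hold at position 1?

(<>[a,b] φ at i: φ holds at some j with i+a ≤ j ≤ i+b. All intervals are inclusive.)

Holds

Check ((!w | !z) | y) at each j in [1,9]:
  j=1: true
  j=2: true
  j=3: true
  j=4: true
  j=5: true
  j=6: true
  j=7: false
  j=8: true
  j=9: true
Found at j=1 → formula holds.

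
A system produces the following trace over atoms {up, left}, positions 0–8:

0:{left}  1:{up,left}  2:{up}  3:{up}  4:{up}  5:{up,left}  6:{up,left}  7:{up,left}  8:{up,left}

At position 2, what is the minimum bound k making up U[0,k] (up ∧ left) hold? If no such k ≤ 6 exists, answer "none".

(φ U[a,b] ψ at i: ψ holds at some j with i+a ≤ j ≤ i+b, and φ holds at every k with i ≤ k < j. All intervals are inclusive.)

Need earliest j ≥ 2 with (up ∧ left), and up at every k in [2,j-1].
  j=2: rhs fails.
  j=3: rhs fails.
  j=4: rhs fails.
  j=5: rhs holds; lhs holds on [2,4]. k = 3.

3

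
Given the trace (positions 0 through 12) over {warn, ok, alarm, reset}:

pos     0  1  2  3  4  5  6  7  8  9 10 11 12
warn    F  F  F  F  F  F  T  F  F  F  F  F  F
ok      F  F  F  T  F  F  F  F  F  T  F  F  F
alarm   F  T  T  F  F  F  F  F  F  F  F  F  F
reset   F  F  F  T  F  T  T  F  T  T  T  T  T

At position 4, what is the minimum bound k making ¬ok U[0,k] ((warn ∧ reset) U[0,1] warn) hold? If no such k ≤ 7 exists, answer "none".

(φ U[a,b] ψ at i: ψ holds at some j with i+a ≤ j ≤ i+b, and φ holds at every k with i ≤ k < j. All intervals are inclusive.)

2

Need earliest j ≥ 4 with ((warn ∧ reset) U[0,1] warn), and ¬ok at every k in [4,j-1].
  j=4: rhs fails.
  j=5: rhs fails.
  j=6: rhs holds; lhs holds on [4,5]. k = 2.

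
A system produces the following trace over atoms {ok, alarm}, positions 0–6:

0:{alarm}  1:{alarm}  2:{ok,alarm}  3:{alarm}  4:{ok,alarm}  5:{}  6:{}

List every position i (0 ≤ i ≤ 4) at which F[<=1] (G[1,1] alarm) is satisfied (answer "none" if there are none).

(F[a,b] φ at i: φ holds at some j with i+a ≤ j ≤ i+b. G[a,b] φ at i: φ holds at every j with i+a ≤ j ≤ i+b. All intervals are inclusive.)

0, 1, 2, 3

Evaluate at each i in [0,4]:
  i=0: ✓ (witness j=0)
  i=1: ✓ (witness j=1)
  i=2: ✓ (witness j=2)
  i=3: ✓ (witness j=3)
  i=4: ✗ (none in [4,5])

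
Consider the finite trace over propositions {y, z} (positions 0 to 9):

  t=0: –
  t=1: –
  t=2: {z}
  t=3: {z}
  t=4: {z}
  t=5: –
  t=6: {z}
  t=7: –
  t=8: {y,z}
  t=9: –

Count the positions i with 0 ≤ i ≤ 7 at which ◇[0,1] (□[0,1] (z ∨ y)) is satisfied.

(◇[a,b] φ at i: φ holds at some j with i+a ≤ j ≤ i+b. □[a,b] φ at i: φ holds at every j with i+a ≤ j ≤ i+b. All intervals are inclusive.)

3

Evaluate at each i in [0,7]:
  i=0: ✗ (none in [0,1])
  i=1: ✓ (witness j=2)
  i=2: ✓ (witness j=2)
  i=3: ✓ (witness j=3)
  i=4: ✗ (none in [4,5])
  i=5: ✗ (none in [5,6])
  i=6: ✗ (none in [6,7])
  i=7: ✗ (none in [7,8])
Positions where it holds: {1, 2, 3} → 3.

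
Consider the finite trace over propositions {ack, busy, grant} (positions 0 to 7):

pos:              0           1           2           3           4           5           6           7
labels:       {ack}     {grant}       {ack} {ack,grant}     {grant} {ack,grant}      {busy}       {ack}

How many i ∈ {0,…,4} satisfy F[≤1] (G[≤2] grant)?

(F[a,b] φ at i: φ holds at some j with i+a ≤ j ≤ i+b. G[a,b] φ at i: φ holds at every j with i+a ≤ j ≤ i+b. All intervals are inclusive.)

2

Evaluate at each i in [0,4]:
  i=0: ✗ (none in [0,1])
  i=1: ✗ (none in [1,2])
  i=2: ✓ (witness j=3)
  i=3: ✓ (witness j=3)
  i=4: ✗ (none in [4,5])
Positions where it holds: {2, 3} → 2.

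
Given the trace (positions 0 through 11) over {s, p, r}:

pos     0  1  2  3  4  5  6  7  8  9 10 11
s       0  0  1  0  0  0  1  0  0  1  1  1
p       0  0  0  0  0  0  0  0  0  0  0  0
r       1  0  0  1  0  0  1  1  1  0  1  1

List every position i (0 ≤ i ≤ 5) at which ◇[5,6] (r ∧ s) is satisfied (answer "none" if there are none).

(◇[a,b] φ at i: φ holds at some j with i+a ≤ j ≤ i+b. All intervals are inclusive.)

0, 1, 4, 5

Evaluate at each i in [0,5]:
  i=0: ✓ (witness j=6)
  i=1: ✓ (witness j=6)
  i=2: ✗ (none in [7,8])
  i=3: ✗ (none in [8,9])
  i=4: ✓ (witness j=10)
  i=5: ✓ (witness j=10)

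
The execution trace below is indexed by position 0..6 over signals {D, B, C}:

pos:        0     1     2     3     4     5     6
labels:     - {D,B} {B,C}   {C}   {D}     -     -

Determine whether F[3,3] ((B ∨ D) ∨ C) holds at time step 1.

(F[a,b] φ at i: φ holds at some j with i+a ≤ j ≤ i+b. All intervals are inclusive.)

True

Check ((B ∨ D) ∨ C) at each j in [4,4]:
  j=4: true
Found at j=4 → formula holds.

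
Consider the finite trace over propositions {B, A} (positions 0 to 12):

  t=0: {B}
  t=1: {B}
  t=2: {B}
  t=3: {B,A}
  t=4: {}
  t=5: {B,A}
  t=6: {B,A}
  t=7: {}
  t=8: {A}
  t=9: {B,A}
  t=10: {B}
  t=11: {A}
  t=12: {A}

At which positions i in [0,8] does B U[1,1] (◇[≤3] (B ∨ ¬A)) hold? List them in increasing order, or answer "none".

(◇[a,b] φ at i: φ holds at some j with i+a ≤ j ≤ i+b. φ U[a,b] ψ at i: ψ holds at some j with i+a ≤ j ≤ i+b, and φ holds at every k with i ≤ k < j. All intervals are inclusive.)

Evaluate at each i in [0,8]:
  i=0: ✓ (rhs at j=1; lhs holds on [0,0])
  i=1: ✓ (rhs at j=2; lhs holds on [1,1])
  i=2: ✓ (rhs at j=3; lhs holds on [2,2])
  i=3: ✓ (rhs at j=4; lhs holds on [3,3])
  i=4: ✗ (lhs fails at k=4 before rhs at j=5)
  i=5: ✓ (rhs at j=6; lhs holds on [5,5])
  i=6: ✓ (rhs at j=7; lhs holds on [6,6])
  i=7: ✗ (lhs fails at k=7 before rhs at j=8)
  i=8: ✗ (lhs fails at k=8 before rhs at j=9)

0, 1, 2, 3, 5, 6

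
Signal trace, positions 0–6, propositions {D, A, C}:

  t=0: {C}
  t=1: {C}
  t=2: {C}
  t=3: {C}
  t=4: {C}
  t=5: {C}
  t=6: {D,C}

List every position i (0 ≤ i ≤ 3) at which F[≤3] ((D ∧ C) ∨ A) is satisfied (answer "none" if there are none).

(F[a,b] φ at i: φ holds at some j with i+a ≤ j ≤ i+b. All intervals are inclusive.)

Evaluate at each i in [0,3]:
  i=0: ✗ (none in [0,3])
  i=1: ✗ (none in [1,4])
  i=2: ✗ (none in [2,5])
  i=3: ✓ (witness j=6)

3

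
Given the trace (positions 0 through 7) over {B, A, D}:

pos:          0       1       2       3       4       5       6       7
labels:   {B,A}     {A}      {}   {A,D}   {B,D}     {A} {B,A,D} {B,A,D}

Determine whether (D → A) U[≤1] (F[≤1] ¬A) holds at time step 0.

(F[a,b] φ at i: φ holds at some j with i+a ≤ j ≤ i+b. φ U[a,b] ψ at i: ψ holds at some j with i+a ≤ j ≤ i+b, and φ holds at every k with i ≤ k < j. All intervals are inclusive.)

Need some j in [0,1] with F[≤1] ¬A, and (D → A) at every k in [0,j-1].
  j=0: F[≤1] ¬A — fails (none in [0,1]).
  j=1: F[≤1] ¬A holds; (D → A) holds at every k in [0,0] → satisfied.

Yes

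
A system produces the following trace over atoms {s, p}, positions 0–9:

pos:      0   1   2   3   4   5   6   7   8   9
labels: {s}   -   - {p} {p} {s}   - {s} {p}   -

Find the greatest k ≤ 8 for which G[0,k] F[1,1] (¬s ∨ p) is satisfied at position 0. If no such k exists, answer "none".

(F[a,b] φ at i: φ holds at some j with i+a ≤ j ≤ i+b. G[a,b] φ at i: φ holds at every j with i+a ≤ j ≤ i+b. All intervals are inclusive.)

F[1,1] (¬s ∨ p) must hold from j=0 onward; find where it first fails.
  j=0: holds
  j=1: holds
  j=2: holds
  j=3: holds
  j=4: fails
Holds on [0,3], so largest k = 3.

3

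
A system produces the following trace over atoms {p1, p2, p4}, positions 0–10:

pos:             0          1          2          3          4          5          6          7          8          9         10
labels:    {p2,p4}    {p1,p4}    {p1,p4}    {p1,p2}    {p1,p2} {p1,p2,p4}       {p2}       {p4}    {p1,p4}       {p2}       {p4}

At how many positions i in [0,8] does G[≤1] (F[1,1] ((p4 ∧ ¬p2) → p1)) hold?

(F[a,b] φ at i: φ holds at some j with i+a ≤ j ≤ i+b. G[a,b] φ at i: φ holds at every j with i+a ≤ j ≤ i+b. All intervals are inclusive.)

Evaluate at each i in [0,8]:
  i=0: ✓ (all of [0,1])
  i=1: ✓ (all of [1,2])
  i=2: ✓ (all of [2,3])
  i=3: ✓ (all of [3,4])
  i=4: ✓ (all of [4,5])
  i=5: ✗ (fails at j=6)
  i=6: ✗ (fails at j=6)
  i=7: ✓ (all of [7,8])
  i=8: ✗ (fails at j=9)
Positions where it holds: {0, 1, 2, 3, 4, 7} → 6.

6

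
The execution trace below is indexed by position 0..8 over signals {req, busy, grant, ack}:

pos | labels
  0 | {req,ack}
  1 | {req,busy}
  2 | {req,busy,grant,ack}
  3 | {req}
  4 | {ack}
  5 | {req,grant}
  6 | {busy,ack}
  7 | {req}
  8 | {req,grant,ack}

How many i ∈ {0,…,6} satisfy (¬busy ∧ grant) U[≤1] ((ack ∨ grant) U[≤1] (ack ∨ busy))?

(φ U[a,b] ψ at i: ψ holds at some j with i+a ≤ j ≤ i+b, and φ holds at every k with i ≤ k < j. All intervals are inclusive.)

Evaluate at each i in [0,6]:
  i=0: ✓ (rhs at j=0)
  i=1: ✓ (rhs at j=1)
  i=2: ✓ (rhs at j=2)
  i=3: ✗ (lhs fails at k=3 before rhs at j=4)
  i=4: ✓ (rhs at j=4)
  i=5: ✓ (rhs at j=5)
  i=6: ✓ (rhs at j=6)
Positions where it holds: {0, 1, 2, 4, 5, 6} → 6.

6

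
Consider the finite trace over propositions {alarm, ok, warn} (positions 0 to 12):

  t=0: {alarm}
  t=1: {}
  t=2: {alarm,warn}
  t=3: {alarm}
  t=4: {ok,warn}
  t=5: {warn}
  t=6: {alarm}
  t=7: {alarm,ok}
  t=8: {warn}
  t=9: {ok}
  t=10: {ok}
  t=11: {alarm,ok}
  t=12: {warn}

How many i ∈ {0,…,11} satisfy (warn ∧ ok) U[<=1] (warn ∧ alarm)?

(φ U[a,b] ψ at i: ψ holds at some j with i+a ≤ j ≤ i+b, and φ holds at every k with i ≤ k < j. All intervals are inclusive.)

1

Evaluate at each i in [0,11]:
  i=0: ✗ (no rhs in [0,1])
  i=1: ✗ (lhs fails at k=1 before rhs at j=2)
  i=2: ✓ (rhs at j=2)
  i=3: ✗ (no rhs in [3,4])
  i=4: ✗ (no rhs in [4,5])
  i=5: ✗ (no rhs in [5,6])
  i=6: ✗ (no rhs in [6,7])
  i=7: ✗ (no rhs in [7,8])
  i=8: ✗ (no rhs in [8,9])
  i=9: ✗ (no rhs in [9,10])
  i=10: ✗ (no rhs in [10,11])
  i=11: ✗ (no rhs in [11,12])
Positions where it holds: {2} → 1.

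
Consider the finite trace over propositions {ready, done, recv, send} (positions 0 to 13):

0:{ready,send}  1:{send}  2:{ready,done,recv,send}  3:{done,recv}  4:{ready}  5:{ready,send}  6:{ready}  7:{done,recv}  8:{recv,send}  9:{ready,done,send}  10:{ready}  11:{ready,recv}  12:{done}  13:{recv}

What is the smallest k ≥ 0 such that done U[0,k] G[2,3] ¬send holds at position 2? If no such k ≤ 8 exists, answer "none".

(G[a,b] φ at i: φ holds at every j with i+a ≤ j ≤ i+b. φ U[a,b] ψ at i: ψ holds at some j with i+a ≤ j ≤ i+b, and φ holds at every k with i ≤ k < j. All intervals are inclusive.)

Need earliest j ≥ 2 with G[2,3] ¬send, and done at every k in [2,j-1].
  j=2: rhs fails.
  j=3: rhs fails.
  j=4: rhs holds; lhs holds on [2,3]. k = 2.

2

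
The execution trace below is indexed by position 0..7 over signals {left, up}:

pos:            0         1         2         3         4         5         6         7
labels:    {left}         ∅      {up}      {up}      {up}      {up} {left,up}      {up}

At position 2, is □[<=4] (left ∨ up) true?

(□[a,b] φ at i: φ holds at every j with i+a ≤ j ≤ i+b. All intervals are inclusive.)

Check (left ∨ up) at every j in [2,6]:
  j=2: true
  j=3: true
  j=4: true
  j=5: true
  j=6: true
All positions satisfy it → formula holds.

Holds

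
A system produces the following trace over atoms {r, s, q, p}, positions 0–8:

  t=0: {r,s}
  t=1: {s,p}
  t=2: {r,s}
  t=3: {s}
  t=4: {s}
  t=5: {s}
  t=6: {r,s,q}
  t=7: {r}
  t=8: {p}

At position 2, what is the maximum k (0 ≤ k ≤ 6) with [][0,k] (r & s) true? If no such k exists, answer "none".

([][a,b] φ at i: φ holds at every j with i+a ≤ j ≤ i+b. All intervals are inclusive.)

(r & s) must hold from j=2 onward; find where it first fails.
  j=2: holds
  j=3: fails
Holds on [2,2], so largest k = 0.

0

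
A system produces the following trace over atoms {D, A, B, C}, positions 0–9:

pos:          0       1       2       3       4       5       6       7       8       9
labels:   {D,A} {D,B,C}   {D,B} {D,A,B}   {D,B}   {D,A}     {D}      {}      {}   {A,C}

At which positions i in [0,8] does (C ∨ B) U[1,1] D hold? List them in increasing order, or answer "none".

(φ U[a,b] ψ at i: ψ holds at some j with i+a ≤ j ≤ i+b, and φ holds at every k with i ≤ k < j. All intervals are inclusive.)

1, 2, 3, 4

Evaluate at each i in [0,8]:
  i=0: ✗ (lhs fails at k=0 before rhs at j=1)
  i=1: ✓ (rhs at j=2; lhs holds on [1,1])
  i=2: ✓ (rhs at j=3; lhs holds on [2,2])
  i=3: ✓ (rhs at j=4; lhs holds on [3,3])
  i=4: ✓ (rhs at j=5; lhs holds on [4,4])
  i=5: ✗ (lhs fails at k=5 before rhs at j=6)
  i=6: ✗ (no rhs in [7,7])
  i=7: ✗ (no rhs in [8,8])
  i=8: ✗ (no rhs in [9,9])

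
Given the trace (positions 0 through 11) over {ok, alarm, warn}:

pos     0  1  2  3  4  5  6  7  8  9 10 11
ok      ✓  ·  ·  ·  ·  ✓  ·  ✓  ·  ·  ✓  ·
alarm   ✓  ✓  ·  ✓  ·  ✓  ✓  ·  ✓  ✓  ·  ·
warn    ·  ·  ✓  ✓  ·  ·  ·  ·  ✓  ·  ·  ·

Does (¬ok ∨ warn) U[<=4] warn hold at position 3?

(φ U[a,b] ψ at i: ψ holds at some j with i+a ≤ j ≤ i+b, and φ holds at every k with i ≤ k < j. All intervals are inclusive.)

Holds

Need some j in [3,7] with warn, and (¬ok ∨ warn) at every k in [3,j-1].
  j=3: warn holds; no prefix to check → satisfied.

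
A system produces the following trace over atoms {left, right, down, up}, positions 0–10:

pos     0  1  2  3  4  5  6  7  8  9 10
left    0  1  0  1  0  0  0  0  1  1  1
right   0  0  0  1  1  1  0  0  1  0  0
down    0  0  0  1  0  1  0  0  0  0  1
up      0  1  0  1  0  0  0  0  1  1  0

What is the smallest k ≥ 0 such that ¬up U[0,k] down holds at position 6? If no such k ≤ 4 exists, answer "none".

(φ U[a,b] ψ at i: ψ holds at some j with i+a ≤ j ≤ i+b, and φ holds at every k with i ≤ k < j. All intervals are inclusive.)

none

Need earliest j ≥ 6 with down, and ¬up at every k in [6,j-1].
  j=6: rhs fails.
  j=7: rhs fails.
  j=8: rhs fails.
  j=9: rhs fails.
  j=10: rhs holds but lhs fails at k=8.
No witness within the range → none.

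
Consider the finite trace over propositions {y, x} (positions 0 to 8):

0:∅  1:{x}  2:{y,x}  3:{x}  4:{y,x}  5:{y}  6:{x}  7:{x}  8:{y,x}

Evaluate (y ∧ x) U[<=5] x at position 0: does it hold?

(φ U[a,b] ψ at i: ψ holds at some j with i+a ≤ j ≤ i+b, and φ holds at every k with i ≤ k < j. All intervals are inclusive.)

Need some j in [0,5] with x, and (y ∧ x) at every k in [0,j-1].
  j=0: x false.
  j=1: x holds, but (y ∧ x) fails at k=0 → not this j.
  j=2: x holds, but (y ∧ x) fails at k=0 → not this j.
  j=3: x holds, but (y ∧ x) fails at k=0 → not this j.
  j=4: x holds, but (y ∧ x) fails at k=0 → not this j.
  j=5: x false.
No j in the window works → until fails.

No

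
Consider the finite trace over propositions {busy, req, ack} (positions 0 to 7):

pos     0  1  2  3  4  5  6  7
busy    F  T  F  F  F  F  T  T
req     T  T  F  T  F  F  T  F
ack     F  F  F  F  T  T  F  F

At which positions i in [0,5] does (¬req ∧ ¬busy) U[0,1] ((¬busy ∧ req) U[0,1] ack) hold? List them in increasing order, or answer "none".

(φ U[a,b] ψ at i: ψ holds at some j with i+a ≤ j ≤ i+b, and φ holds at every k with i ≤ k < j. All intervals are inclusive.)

2, 3, 4, 5

Evaluate at each i in [0,5]:
  i=0: ✗ (no rhs in [0,1])
  i=1: ✗ (no rhs in [1,2])
  i=2: ✓ (rhs at j=3; lhs holds on [2,2])
  i=3: ✓ (rhs at j=3)
  i=4: ✓ (rhs at j=4)
  i=5: ✓ (rhs at j=5)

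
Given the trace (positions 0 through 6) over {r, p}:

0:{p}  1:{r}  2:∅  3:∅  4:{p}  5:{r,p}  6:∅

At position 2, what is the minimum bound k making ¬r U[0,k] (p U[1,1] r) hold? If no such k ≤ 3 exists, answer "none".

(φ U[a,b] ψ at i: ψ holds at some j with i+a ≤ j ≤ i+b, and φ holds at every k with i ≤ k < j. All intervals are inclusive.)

2

Need earliest j ≥ 2 with (p U[1,1] r), and ¬r at every k in [2,j-1].
  j=2: rhs fails.
  j=3: rhs fails.
  j=4: rhs holds; lhs holds on [2,3]. k = 2.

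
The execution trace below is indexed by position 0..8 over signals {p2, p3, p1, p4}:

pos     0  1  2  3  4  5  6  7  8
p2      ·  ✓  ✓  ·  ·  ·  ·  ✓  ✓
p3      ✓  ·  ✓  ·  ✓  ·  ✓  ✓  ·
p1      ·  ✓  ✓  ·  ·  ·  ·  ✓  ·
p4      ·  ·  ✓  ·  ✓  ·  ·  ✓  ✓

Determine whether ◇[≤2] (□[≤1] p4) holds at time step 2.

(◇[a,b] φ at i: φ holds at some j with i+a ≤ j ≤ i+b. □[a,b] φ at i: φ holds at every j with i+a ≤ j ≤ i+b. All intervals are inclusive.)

Check □[≤1] p4 at each j in [2,4]:
  j=2: fails at 3
  j=3: fails at 3
  j=4: fails at 5
No position in the window satisfies it → formula fails.

False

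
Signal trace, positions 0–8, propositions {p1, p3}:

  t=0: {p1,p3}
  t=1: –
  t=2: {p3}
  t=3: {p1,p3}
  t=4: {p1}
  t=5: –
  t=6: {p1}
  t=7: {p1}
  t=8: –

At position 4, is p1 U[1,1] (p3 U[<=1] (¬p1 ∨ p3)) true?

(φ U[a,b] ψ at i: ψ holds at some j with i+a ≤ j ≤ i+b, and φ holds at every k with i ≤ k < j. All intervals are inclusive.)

Need some j in [5,5] with (p3 U[<=1] (¬p1 ∨ p3)), and p1 at every k in [4,j-1].
  j=5: (p3 U[<=1] (¬p1 ∨ p3)) holds; p1 holds at every k in [4,4] → satisfied.

Holds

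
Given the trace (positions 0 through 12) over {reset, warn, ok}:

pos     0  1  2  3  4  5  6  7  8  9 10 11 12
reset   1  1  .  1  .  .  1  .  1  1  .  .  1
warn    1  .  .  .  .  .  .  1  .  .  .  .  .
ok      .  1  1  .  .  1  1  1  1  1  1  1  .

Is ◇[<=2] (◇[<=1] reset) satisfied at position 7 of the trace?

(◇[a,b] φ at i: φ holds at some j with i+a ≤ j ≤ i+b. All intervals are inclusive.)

Check ◇[<=1] reset at each j in [7,9]:
  j=7: holds (witness at 8)
  j=8: holds (witness at 8)
  j=9: holds (witness at 9)
Found at j=7 → formula holds.

Yes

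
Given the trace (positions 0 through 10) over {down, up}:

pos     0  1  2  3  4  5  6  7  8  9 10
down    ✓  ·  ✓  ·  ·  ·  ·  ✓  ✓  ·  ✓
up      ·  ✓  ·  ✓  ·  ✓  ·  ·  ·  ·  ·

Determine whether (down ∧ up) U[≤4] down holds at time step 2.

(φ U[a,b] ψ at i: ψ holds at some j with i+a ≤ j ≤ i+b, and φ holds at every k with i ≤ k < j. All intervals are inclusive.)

Need some j in [2,6] with down, and (down ∧ up) at every k in [2,j-1].
  j=2: down holds; no prefix to check → satisfied.

Holds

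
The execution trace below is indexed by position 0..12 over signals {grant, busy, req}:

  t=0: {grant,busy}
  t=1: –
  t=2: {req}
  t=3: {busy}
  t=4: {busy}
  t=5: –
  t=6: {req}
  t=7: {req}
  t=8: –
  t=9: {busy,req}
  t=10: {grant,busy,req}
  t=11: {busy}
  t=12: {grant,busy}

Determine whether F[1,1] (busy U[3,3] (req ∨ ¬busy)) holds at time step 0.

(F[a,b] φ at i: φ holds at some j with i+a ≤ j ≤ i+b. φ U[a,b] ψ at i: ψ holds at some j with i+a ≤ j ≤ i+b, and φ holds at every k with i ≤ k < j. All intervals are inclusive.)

Check (busy U[3,3] (req ∨ ¬busy)) at each j in [1,1]:
  j=1: fails
No position in the window satisfies it → formula fails.

False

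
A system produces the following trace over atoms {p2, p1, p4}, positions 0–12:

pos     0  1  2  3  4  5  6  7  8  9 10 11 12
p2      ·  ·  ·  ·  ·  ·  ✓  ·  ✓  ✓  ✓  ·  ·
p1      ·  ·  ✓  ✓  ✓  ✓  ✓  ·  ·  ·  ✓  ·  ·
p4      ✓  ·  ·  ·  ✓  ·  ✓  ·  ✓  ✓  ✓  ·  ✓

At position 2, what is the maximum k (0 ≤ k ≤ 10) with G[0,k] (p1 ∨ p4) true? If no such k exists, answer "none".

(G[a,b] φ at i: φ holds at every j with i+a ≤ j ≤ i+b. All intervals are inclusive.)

4

(p1 ∨ p4) must hold from j=2 onward; find where it first fails.
  j=2: holds
  j=3: holds
  j=4: holds
  j=5: holds
  j=6: holds
  j=7: fails
Holds on [2,6], so largest k = 4.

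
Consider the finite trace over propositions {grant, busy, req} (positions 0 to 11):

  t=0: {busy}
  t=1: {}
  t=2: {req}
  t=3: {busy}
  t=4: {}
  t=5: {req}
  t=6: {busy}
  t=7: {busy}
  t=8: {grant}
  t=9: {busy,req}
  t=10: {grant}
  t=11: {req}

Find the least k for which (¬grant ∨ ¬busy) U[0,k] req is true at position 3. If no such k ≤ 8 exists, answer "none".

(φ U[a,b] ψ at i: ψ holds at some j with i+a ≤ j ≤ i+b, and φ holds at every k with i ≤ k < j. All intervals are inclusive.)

2

Need earliest j ≥ 3 with req, and (¬grant ∨ ¬busy) at every k in [3,j-1].
  j=3: rhs fails.
  j=4: rhs fails.
  j=5: rhs holds; lhs holds on [3,4]. k = 2.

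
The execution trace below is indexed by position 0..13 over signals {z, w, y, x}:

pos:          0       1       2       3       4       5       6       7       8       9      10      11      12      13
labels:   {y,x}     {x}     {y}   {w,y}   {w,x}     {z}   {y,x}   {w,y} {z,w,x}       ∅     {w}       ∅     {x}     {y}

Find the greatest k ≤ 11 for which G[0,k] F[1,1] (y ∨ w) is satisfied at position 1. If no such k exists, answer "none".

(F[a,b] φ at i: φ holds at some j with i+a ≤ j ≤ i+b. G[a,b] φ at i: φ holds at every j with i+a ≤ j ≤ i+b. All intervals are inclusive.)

2

F[1,1] (y ∨ w) must hold from j=1 onward; find where it first fails.
  j=1: holds
  j=2: holds
  j=3: holds
  j=4: fails
Holds on [1,3], so largest k = 2.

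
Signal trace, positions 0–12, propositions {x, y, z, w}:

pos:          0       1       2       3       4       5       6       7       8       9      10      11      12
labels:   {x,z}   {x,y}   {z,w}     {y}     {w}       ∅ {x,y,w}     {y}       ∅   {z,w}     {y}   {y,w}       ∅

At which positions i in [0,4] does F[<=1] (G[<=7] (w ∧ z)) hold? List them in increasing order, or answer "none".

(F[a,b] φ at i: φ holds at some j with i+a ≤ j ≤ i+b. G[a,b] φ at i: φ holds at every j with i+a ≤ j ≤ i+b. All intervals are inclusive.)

none

Evaluate at each i in [0,4]:
  i=0: ✗ (none in [0,1])
  i=1: ✗ (none in [1,2])
  i=2: ✗ (none in [2,3])
  i=3: ✗ (none in [3,4])
  i=4: ✗ (none in [4,5])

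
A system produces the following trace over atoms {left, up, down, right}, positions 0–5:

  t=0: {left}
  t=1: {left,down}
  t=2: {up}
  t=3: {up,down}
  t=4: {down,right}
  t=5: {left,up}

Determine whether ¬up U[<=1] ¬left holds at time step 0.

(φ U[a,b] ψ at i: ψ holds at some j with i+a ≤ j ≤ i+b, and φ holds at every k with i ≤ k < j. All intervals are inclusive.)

No

Need some j in [0,1] with ¬left, and ¬up at every k in [0,j-1].
  j=0: ¬left false.
  j=1: ¬left false.
No j in the window works → until fails.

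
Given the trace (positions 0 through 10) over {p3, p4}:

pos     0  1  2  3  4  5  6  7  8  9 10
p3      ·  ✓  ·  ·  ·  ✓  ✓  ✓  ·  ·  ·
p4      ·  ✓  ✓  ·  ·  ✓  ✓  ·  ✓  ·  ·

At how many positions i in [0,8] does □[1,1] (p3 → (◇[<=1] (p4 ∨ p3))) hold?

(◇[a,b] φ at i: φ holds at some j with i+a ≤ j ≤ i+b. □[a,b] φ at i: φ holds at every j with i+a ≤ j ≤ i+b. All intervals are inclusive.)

Evaluate at each i in [0,8]:
  i=0: ✓ (all of [1,1])
  i=1: ✓ (all of [2,2])
  i=2: ✓ (all of [3,3])
  i=3: ✓ (all of [4,4])
  i=4: ✓ (all of [5,5])
  i=5: ✓ (all of [6,6])
  i=6: ✓ (all of [7,7])
  i=7: ✓ (all of [8,8])
  i=8: ✓ (all of [9,9])
Positions where it holds: {0, 1, 2, 3, 4, 5, 6, 7, 8} → 9.

9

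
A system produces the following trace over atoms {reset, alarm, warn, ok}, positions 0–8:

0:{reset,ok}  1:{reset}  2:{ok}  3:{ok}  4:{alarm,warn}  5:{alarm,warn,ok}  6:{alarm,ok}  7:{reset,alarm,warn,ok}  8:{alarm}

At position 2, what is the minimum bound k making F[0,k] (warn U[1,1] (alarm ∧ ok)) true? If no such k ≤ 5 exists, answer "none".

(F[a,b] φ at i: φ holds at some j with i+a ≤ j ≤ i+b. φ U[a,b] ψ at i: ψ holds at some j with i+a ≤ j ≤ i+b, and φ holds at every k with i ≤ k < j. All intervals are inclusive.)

2

Scan j = 2,3,… for (warn U[1,1] (alarm ∧ ok)):
  j=2: fails
  j=3: fails
  j=4: holds
First hit at j=4, so smallest k = 4-2 = 2.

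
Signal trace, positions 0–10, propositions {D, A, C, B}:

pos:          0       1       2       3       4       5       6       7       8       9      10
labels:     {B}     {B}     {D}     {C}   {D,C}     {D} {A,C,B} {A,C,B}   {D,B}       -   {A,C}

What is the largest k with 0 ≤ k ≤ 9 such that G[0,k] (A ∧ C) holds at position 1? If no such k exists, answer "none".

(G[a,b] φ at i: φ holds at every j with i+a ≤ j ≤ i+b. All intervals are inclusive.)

none

(A ∧ C) must hold from j=1 onward; find where it first fails.
  j=1: fails → no k works.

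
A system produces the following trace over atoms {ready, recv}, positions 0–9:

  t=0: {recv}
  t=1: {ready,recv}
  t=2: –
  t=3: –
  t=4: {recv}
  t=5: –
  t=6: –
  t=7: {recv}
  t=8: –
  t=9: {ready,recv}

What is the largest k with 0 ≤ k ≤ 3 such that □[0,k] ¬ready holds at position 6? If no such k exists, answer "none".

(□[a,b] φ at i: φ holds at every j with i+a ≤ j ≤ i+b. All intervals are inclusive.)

2

¬ready must hold from j=6 onward; find where it first fails.
  j=6: holds
  j=7: holds
  j=8: holds
  j=9: fails
Holds on [6,8], so largest k = 2.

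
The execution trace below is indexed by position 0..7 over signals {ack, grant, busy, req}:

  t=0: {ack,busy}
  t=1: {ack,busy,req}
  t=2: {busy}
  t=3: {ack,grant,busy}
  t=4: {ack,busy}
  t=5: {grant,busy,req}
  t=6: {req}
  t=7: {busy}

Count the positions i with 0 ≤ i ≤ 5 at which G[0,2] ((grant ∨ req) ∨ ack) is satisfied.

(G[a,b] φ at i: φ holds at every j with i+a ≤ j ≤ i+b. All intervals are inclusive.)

2

Evaluate at each i in [0,5]:
  i=0: ✗ (fails at j=2)
  i=1: ✗ (fails at j=2)
  i=2: ✗ (fails at j=2)
  i=3: ✓ (all of [3,5])
  i=4: ✓ (all of [4,6])
  i=5: ✗ (fails at j=7)
Positions where it holds: {3, 4} → 2.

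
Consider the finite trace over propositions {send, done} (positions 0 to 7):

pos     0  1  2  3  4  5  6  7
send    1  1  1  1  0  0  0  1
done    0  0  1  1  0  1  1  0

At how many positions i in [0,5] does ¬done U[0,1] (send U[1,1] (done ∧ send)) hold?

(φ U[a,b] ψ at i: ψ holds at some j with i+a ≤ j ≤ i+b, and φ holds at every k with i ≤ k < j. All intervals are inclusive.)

3

Evaluate at each i in [0,5]:
  i=0: ✓ (rhs at j=1; lhs holds on [0,0])
  i=1: ✓ (rhs at j=1)
  i=2: ✓ (rhs at j=2)
  i=3: ✗ (no rhs in [3,4])
  i=4: ✗ (no rhs in [4,5])
  i=5: ✗ (no rhs in [5,6])
Positions where it holds: {0, 1, 2} → 3.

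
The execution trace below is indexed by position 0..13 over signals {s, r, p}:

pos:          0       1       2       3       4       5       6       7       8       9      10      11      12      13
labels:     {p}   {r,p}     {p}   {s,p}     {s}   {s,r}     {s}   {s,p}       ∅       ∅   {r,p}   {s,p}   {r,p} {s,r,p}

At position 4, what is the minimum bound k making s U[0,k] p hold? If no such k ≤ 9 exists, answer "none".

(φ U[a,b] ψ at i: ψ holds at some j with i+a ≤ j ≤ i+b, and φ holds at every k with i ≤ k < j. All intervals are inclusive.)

3

Need earliest j ≥ 4 with p, and s at every k in [4,j-1].
  j=4: rhs fails.
  j=5: rhs fails.
  j=6: rhs fails.
  j=7: rhs holds; lhs holds on [4,6]. k = 3.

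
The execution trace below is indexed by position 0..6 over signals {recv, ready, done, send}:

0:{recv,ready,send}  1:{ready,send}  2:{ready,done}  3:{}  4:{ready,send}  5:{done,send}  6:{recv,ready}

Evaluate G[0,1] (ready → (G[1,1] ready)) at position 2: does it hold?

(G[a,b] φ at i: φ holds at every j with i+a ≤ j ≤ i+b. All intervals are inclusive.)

False

Check (ready → (G[1,1] ready)) at every j in [2,3]:
  j=2: antecedent true; consequent fails at 3 → ✗
  j=3: antecedent false → ✓
Fails at j=2 → formula fails.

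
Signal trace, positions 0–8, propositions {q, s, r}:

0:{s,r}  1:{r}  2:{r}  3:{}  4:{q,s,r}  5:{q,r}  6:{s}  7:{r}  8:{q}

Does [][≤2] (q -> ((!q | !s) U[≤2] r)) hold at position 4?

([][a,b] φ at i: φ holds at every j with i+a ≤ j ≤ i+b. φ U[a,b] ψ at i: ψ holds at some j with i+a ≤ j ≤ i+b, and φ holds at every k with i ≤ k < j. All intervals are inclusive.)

Yes

Check (q -> ((!q | !s) U[≤2] r)) at every j in [4,6]:
  j=4: antecedent true; consequent holds → ✓
  j=5: antecedent true; consequent holds → ✓
  j=6: antecedent false → ✓
All positions satisfy it → formula holds.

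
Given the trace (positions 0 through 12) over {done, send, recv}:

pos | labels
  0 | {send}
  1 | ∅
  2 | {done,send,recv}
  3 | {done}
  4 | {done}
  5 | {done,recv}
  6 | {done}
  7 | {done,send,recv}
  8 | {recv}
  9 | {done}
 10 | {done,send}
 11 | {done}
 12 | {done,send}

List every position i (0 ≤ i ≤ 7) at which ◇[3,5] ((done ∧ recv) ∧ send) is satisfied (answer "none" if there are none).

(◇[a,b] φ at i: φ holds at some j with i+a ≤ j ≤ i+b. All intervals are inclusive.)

Evaluate at each i in [0,7]:
  i=0: ✗ (none in [3,5])
  i=1: ✗ (none in [4,6])
  i=2: ✓ (witness j=7)
  i=3: ✓ (witness j=7)
  i=4: ✓ (witness j=7)
  i=5: ✗ (none in [8,10])
  i=6: ✗ (none in [9,11])
  i=7: ✗ (none in [10,12])

2, 3, 4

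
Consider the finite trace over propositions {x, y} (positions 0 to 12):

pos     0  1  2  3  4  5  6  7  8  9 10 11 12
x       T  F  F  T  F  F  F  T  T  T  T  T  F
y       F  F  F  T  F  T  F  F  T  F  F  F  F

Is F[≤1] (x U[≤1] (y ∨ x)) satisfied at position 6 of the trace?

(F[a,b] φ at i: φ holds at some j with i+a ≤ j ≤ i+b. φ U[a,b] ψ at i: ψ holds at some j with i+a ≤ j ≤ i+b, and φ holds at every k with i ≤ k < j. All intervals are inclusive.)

Check (x U[≤1] (y ∨ x)) at each j in [6,7]:
  j=6: fails
  j=7: holds
Found at j=7 → formula holds.

Yes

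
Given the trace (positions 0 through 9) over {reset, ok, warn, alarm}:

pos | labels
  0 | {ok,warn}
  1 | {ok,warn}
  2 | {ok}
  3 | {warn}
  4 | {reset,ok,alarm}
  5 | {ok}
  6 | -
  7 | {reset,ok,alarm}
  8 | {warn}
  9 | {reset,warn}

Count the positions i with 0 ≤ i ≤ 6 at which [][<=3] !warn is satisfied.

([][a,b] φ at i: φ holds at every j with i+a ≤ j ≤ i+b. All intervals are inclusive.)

1

Evaluate at each i in [0,6]:
  i=0: ✗ (fails at j=0)
  i=1: ✗ (fails at j=1)
  i=2: ✗ (fails at j=3)
  i=3: ✗ (fails at j=3)
  i=4: ✓ (all of [4,7])
  i=5: ✗ (fails at j=8)
  i=6: ✗ (fails at j=8)
Positions where it holds: {4} → 1.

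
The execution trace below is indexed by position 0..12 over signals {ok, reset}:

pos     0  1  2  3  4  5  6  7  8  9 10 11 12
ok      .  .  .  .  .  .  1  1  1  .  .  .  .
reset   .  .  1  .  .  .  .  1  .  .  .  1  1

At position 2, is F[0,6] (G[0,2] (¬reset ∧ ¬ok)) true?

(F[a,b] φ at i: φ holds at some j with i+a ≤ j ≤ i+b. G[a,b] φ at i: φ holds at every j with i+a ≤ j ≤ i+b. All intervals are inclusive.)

Check G[0,2] (¬reset ∧ ¬ok) at each j in [2,8]:
  j=2: fails at 2
  j=3: holds on [3,5]
  j=4: fails at 6
  j=5: fails at 6
  j=6: fails at 6
  j=7: fails at 7
  j=8: fails at 8
Found at j=3 → formula holds.

Holds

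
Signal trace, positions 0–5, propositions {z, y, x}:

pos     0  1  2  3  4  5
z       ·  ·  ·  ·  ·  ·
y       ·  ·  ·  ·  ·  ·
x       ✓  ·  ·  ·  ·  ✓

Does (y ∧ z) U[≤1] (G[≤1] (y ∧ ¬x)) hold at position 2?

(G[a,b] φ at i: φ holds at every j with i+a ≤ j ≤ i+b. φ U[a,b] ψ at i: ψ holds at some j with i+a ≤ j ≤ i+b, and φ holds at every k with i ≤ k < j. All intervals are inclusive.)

Need some j in [2,3] with G[≤1] (y ∧ ¬x), and (y ∧ z) at every k in [2,j-1].
  j=2: G[≤1] (y ∧ ¬x) — fails at 2.
  j=3: G[≤1] (y ∧ ¬x) — fails at 3.
No j in the window works → until fails.

Does not hold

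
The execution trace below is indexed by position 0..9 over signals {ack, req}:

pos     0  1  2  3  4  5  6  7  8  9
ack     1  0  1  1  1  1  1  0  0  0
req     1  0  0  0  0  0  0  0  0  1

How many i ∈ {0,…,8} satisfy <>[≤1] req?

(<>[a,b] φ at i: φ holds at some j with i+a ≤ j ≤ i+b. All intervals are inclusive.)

Evaluate at each i in [0,8]:
  i=0: ✓ (witness j=0)
  i=1: ✗ (none in [1,2])
  i=2: ✗ (none in [2,3])
  i=3: ✗ (none in [3,4])
  i=4: ✗ (none in [4,5])
  i=5: ✗ (none in [5,6])
  i=6: ✗ (none in [6,7])
  i=7: ✗ (none in [7,8])
  i=8: ✓ (witness j=9)
Positions where it holds: {0, 8} → 2.

2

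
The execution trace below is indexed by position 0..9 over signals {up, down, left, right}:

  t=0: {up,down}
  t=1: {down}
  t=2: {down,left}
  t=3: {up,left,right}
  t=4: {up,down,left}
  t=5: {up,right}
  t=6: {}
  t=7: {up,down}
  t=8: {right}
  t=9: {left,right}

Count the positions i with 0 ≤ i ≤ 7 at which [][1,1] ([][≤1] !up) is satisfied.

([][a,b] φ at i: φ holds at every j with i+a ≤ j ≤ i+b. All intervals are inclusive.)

Evaluate at each i in [0,7]:
  i=0: ✓ (all of [1,1])
  i=1: ✗ (fails at j=2)
  i=2: ✗ (fails at j=3)
  i=3: ✗ (fails at j=4)
  i=4: ✗ (fails at j=5)
  i=5: ✗ (fails at j=6)
  i=6: ✗ (fails at j=7)
  i=7: ✓ (all of [8,8])
Positions where it holds: {0, 7} → 2.

2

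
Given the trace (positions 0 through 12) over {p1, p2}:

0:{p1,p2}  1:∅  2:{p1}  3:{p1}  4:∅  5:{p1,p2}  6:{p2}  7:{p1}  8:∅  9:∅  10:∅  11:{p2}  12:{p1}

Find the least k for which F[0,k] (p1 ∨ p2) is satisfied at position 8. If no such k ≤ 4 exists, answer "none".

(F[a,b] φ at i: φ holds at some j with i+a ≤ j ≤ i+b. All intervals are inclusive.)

Scan j = 8,9,… for (p1 ∨ p2):
  j=8: fails
  j=9: fails
  j=10: fails
  j=11: holds
First hit at j=11, so smallest k = 11-8 = 3.

3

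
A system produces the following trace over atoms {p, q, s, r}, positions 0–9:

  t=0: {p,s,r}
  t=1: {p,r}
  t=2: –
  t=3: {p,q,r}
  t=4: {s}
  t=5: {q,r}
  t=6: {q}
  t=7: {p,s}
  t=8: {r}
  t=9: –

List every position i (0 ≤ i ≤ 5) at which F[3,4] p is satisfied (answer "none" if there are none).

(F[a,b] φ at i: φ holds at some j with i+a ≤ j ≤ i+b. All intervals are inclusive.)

Evaluate at each i in [0,5]:
  i=0: ✓ (witness j=3)
  i=1: ✗ (none in [4,5])
  i=2: ✗ (none in [5,6])
  i=3: ✓ (witness j=7)
  i=4: ✓ (witness j=7)
  i=5: ✗ (none in [8,9])

0, 3, 4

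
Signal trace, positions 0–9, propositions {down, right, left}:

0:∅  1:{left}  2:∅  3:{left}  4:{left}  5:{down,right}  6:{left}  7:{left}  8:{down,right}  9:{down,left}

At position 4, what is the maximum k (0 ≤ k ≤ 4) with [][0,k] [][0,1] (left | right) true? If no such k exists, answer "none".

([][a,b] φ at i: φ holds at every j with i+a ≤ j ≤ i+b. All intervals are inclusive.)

4

[][0,1] (left | right) must hold from j=4 onward; find where it first fails.
  j=4: holds
  j=5: holds
  j=6: holds
  j=7: holds
  j=8: holds
Holds through j=8; largest k = 4.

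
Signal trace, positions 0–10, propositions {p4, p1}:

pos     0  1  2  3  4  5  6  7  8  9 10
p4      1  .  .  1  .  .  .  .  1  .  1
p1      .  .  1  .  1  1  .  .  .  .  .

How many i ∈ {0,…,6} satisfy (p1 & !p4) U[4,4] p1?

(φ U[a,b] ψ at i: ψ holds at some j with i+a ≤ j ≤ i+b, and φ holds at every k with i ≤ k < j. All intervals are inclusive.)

Evaluate at each i in [0,6]:
  i=0: ✗ (lhs fails at k=0 before rhs at j=4)
  i=1: ✗ (lhs fails at k=1 before rhs at j=5)
  i=2: ✗ (no rhs in [6,6])
  i=3: ✗ (no rhs in [7,7])
  i=4: ✗ (no rhs in [8,8])
  i=5: ✗ (no rhs in [9,9])
  i=6: ✗ (no rhs in [10,10])
Positions where it holds: {} → 0.

0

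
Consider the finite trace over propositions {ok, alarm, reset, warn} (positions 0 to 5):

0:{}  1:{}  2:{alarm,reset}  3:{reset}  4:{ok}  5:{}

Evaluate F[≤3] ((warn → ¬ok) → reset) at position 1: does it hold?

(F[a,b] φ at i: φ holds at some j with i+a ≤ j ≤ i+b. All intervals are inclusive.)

Check ((warn → ¬ok) → reset) at each j in [1,4]:
  j=1: false
  j=2: true
  j=3: true
  j=4: false
Found at j=2 → formula holds.

Yes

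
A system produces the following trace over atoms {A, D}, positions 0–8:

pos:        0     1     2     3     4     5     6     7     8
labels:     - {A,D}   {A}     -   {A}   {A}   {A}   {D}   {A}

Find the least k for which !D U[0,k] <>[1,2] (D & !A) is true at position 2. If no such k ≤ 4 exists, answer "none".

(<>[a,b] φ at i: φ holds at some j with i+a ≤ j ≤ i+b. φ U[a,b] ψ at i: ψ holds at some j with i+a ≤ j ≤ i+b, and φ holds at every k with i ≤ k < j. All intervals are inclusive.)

3

Need earliest j ≥ 2 with <>[1,2] (D & !A), and !D at every k in [2,j-1].
  j=2: rhs fails.
  j=3: rhs fails.
  j=4: rhs fails.
  j=5: rhs holds; lhs holds on [2,4]. k = 3.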